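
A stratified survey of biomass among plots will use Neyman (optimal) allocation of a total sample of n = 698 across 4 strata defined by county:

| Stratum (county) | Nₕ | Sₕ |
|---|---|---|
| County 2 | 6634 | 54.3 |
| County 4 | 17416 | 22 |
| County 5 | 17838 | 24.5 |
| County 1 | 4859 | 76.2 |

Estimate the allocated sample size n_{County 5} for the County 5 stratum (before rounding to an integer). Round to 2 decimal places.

196.72

Neyman allocation: nₕ = n·NₕSₕ / Σⱼ NⱼSⱼ.
Σ NⱼSⱼ = 6634·54.3 + 17416·22 + 17838·24.5 + 4859·76.2 = 1.550665 × 10^6.
n_{County 5} = 698·17838·24.5 / (1.550665 × 10^6) = 196.72.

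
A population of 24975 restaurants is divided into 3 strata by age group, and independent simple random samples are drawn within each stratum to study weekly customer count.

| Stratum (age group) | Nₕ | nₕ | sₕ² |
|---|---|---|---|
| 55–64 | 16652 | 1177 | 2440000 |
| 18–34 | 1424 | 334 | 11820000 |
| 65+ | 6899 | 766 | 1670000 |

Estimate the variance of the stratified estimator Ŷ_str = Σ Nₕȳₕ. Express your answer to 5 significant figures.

6.8138 × 10^11

Var(Ŷ_str) = Σₕ Nₕ²(1 − fₕ)sₕ²/nₕ.
55–64: 16652²·(1 − 1177/16652)·2440000/1177 = 5.3420804 × 10^11.
18–34: 1424²·(1 − 334/1424)·11820000/334 = 5.4929734 × 10^10.
65+: 6899²·(1 − 766/6899)·1670000/766 = 9.2245845 × 10^10.
Sum = 6.8138362 × 10^11.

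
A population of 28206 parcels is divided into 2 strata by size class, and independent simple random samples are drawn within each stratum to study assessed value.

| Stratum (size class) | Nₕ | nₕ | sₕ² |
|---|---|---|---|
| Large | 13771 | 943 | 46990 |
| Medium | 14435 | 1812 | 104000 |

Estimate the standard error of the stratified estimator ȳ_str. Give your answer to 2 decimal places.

Var(ȳ_str) = Σₕ Wₕ²(1 − fₕ)sₕ²/nₕ with Wₕ = Nₕ/N, N = 28206.
Large: Wₕ = 0.48822945; term = 0.48822945²·(1 − 0.06847723)·46990/943 = 11.064586.
Medium: Wₕ = 0.51177055; term = 0.51177055²·(1 − 0.12552823)·104000/1812 = 13.145331.
Sum = 24.209917.
SE = √(24.209917) = 4.92.

4.92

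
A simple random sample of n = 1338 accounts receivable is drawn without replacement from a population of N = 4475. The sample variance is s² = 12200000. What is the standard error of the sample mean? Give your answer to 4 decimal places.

Under SRS without replacement, Var(ȳ) = (1 − f)·s²/n with f = n/N = 1338/4475 = 0.29899441.
Var(ȳ) = (1 − 0.29899441)·12200000/1338 = 0.70100559·9118.0867 = 6391.8297.
SE(ȳ) = √(6391.8297) = 79.9489.

79.9489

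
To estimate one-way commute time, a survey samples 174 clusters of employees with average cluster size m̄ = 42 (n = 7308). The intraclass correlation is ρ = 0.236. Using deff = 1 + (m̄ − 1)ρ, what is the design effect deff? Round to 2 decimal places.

10.68

deff = 1 + (42 − 1)·0.236 = 1 + 9.676 = 10.676.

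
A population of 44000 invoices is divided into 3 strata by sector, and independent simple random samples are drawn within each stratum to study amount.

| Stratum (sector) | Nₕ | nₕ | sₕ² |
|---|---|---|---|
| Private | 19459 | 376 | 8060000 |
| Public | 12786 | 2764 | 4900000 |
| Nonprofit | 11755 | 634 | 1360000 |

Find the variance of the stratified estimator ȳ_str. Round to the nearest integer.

Var(ȳ_str) = Σₕ Wₕ²(1 − fₕ)sₕ²/nₕ with Wₕ = Nₕ/N, N = 44000.
Private: Wₕ = 0.44225000; term = 0.44225000²·(1 − 0.01932268)·8060000/376 = 4111.5825.
Public: Wₕ = 0.29059091; term = 0.29059091²·(1 − 0.21617394)·4900000/2764 = 117.33884.
Nonprofit: Wₕ = 0.26715909; term = 0.26715909²·(1 − 0.05393450)·1360000/634 = 144.84742.
Sum = 4373.7688.

4374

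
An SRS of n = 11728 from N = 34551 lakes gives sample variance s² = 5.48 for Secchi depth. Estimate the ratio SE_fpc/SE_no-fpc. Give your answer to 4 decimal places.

0.8127

f = n/N = 11728/34551 = 0.33944025.
SE_no-fpc = √(s²/n) = 0.021616148; SE_fpc = √((1−f)s²/n) = 0.017568487.
Ratio = √(1−f) = 0.81274827.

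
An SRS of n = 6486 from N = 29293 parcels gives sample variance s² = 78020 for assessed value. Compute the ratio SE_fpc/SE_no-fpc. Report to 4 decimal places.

0.8824

f = n/N = 6486/29293 = 0.22141809.
SE_no-fpc = √(s²/n) = 3.4682828; SE_fpc = √((1−f)s²/n) = 3.0603187.
Ratio = √(1−f) = 0.88237289.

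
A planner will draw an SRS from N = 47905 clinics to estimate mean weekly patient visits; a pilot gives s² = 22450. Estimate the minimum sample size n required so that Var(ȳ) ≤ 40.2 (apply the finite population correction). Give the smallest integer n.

553

Without fpc, n₀ = s²/D = 22450/40.2 = 558.4577.
With fpc, (1 − n/N)·s²/n ≤ D requires n ≥ n₀/(1 + n₀/N) = 558.4577/(1 + 558.4577/47905) = 552.0224.
Rounding up, n = 553.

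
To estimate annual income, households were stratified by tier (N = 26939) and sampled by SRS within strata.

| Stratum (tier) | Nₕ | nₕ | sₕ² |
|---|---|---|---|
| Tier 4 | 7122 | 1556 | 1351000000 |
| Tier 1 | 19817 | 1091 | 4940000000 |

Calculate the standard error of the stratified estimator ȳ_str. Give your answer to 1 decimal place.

1537.1

Var(ȳ_str) = Σₕ Wₕ²(1 − fₕ)sₕ²/nₕ with Wₕ = Nₕ/N, N = 26939.
Tier 4: Wₕ = 0.26437507; term = 0.26437507²·(1 − 0.21847796)·1351000000/1556 = 47427.255.
Tier 1: Wₕ = 0.73562493; term = 0.73562493²·(1 − 0.05505374)·4940000000/1091 = 2.3153795 × 10^6.
Sum = 2.3628068 × 10^6.
SE = √(2.3628068 × 10^6) = 1537.1.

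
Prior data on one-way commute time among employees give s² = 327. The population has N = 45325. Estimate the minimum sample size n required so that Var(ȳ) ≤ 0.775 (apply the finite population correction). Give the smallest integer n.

Without fpc, n₀ = s²/D = 327/0.775 = 421.9355.
With fpc, (1 − n/N)·s²/n ≤ D requires n ≥ n₀/(1 + n₀/N) = 421.9355/(1 + 421.9355/45325) = 418.0439.
Rounding up, n = 419.

419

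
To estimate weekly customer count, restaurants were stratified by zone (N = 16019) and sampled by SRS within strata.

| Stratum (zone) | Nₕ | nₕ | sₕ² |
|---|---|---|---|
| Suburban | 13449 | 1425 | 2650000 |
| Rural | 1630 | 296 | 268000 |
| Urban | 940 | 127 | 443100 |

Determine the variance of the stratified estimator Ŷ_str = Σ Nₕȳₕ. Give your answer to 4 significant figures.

Var(Ŷ_str) = Σₕ Nₕ²(1 − fₕ)sₕ²/nₕ.
Suburban: 13449²·(1 − 1425/13449)·2650000/1425 = 3.007253 × 10^11.
Rural: 1630²·(1 − 296/1630)·268000/296 = 1.9687316 × 10^9.
Urban: 940²·(1 − 127/940)·443100/127 = 2.6663455 × 10^9.
Sum = 3.0536038 × 10^11.

3.054 × 10^11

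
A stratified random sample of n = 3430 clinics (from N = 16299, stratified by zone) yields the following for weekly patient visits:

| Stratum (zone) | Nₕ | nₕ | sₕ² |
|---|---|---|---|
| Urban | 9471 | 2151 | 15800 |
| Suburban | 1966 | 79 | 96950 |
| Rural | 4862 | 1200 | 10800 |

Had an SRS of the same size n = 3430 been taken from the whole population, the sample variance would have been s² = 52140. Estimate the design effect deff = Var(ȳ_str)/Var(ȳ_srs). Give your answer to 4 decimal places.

1.6379

Var(ȳ_str) = Σ Wₕ²(1−fₕ)sₕ²/nₕ with Wₕ = Nₕ/16299:
  Urban: (9471/16299)²·(1−2151/9471)·15800/2151 = 1.9169098
  Suburban: (1966/16299)²·(1−79/1966)·96950/79 = 17.137766
  Rural: (4862/16299)²·(1−1200/4862)·10800/1200 = 0.60318965
  → Var(ȳ_str) = 19.657865.
Var(ȳ_srs) = (1 − 3430/16299)·52140/3430 = 12.002197.
deff = 19.657865 / 12.002197 = 1.6379.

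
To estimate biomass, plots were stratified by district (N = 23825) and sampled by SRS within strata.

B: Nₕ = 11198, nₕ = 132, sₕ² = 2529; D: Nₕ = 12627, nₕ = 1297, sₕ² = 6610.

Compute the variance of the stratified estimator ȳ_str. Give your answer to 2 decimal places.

Var(ȳ_str) = Σₕ Wₕ²(1 − fₕ)sₕ²/nₕ with Wₕ = Nₕ/N, N = 23825.
B: Wₕ = 0.47001049; term = 0.47001049²·(1 − 0.01178782)·2529/132 = 4.182541.
D: Wₕ = 0.52998951; term = 0.52998951²·(1 − 0.10271640)·6610/1297 = 1.2844753.
Sum = 5.4670163.

5.47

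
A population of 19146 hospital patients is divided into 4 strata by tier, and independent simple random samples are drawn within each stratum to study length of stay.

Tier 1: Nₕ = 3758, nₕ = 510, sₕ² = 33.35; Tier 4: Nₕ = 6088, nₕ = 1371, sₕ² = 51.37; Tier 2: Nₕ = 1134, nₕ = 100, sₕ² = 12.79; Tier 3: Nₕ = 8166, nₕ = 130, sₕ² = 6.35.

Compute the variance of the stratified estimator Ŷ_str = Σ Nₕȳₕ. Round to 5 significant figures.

Var(Ŷ_str) = Σₕ Nₕ²(1 − fₕ)sₕ²/nₕ.
Tier 1: 3758²·(1 − 510/3758)·33.35/510 = 798175.62.
Tier 4: 6088²·(1 − 1371/6088)·51.37/1371 = 1.0760009 × 10^6.
Tier 2: 1134²·(1 − 100/1134)·12.79/100 = 149969.91.
Tier 3: 8166²·(1 − 130/8166)·6.35/130 = 3.2053811 × 10^6.
Sum = 5.2295275 × 10^6.

5.2295 × 10^6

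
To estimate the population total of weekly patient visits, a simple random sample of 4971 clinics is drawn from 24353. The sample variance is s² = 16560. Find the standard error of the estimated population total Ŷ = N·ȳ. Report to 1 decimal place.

Var(Ŷ) = N²·Var(ȳ) = N²·(1 − n/N)·s²/n.
f = 4971/24353 = 0.20412270; Var(ȳ) = 0.79587730·16560/4971 = 2.6513233.
Var(Ŷ) = 24353² · 2.6513233 = 1.5724166 × 10^9.
SE(Ŷ) = √(1.5724166 × 10^9) = 39653.7.

39653.7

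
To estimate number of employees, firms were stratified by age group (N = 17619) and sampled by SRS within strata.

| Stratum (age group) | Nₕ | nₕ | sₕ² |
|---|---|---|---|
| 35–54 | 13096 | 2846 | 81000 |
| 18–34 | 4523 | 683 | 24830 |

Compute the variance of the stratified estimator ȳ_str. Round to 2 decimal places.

Var(ȳ_str) = Σₕ Wₕ²(1 − fₕ)sₕ²/nₕ with Wₕ = Nₕ/N, N = 17619.
35–54: Wₕ = 0.74328850; term = 0.74328850²·(1 − 0.21731827)·81000/2846 = 12.306942.
18–34: Wₕ = 0.25671150; term = 0.25671150²·(1 − 0.15100597)·24830/683 = 2.0340017.
Sum = 14.340944.

14.34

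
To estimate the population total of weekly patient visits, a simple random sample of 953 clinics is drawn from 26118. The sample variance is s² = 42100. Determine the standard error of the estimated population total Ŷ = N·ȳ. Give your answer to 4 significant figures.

170400

Var(Ŷ) = N²·Var(ȳ) = N²·(1 − n/N)·s²/n.
f = 953/26118 = 0.03648825; Var(ȳ) = 0.96351175·42100/953 = 42.56437.
Var(Ŷ) = 26118² · 42.56437 = 2.9035282 × 10^10.
SE(Ŷ) = √(2.9035282 × 10^10) = 170400.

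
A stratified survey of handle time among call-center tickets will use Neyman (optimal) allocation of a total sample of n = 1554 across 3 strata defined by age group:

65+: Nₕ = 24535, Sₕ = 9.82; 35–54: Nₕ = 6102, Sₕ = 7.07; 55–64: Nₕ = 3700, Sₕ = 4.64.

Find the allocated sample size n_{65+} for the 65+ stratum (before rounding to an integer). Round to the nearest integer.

1243

Neyman allocation: nₕ = n·NₕSₕ / Σⱼ NⱼSⱼ.
Σ NⱼSⱼ = 24535·9.82 + 6102·7.07 + 3700·4.64 = 301242.84.
n_{65+} = 1554·24535·9.82 / 301242.84 = 1243.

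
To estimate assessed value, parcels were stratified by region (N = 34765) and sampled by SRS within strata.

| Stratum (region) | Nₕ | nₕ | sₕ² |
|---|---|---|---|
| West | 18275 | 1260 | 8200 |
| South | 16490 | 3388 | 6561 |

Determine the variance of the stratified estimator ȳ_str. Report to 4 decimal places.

Var(ȳ_str) = Σₕ Wₕ²(1 − fₕ)sₕ²/nₕ with Wₕ = Nₕ/N, N = 34765.
West: Wₕ = 0.52567237; term = 0.52567237²·(1 − 0.06894665)·8200/1260 = 1.6743575.
South: Wₕ = 0.47432763; term = 0.47432763²·(1 − 0.20545785)·6561/3388 = 0.34617876.
Sum = 2.0205363.

2.0205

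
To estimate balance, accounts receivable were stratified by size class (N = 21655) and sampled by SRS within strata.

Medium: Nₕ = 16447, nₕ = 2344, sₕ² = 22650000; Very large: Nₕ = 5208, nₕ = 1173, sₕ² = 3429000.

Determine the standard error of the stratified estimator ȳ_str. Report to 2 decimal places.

70.08

Var(ȳ_str) = Σₕ Wₕ²(1 − fₕ)sₕ²/nₕ with Wₕ = Nₕ/N, N = 21655.
Medium: Wₕ = 0.75950127; term = 0.75950127²·(1 − 0.14251839)·22650000/2344 = 4779.6096.
Very large: Wₕ = 0.24049873; term = 0.24049873²·(1 − 0.22523041)·3429000/1173 = 130.99889.
Sum = 4910.6085.
SE = √(4910.6085) = 70.08.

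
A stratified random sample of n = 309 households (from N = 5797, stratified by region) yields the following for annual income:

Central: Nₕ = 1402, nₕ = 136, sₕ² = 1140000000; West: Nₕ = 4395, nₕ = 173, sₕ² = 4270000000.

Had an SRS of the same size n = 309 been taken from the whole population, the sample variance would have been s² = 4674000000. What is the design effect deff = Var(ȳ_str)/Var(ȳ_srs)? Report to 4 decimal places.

0.9826

Var(ȳ_str) = Σ Wₕ²(1−fₕ)sₕ²/nₕ with Wₕ = Nₕ/5797:
  Central: (1402/5797)²·(1−136/1402)·1140000000/136 = 442732.15
  West: (4395/5797)²·(1−173/4395)·4270000000/173 = 1.3628632 × 10^7
  → Var(ȳ_str) = 1.4071364 × 10^7.
Var(ȳ_srs) = (1 − 309/5797)·4674000000/309 = 1.4319934 × 10^7.
deff = (1.4071364 × 10^7) / (1.4319934 × 10^7) = 0.9826.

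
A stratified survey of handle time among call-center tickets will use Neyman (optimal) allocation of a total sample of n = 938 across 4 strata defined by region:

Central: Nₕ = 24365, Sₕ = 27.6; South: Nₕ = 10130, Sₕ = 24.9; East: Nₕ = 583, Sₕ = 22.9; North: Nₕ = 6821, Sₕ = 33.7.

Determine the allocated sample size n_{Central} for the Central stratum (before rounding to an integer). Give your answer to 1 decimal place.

Neyman allocation: nₕ = n·NₕSₕ / Σⱼ NⱼSⱼ.
Σ NⱼSⱼ = 24365·27.6 + 10130·24.9 + 583·22.9 + 6821·33.7 = 1.1679294 × 10^6.
n_{Central} = 938·24365·27.6 / (1.1679294 × 10^6) = 540.1.

540.1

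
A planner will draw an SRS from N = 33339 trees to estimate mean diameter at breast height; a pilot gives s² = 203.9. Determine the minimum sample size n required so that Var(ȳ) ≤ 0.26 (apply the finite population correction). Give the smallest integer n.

Without fpc, n₀ = s²/D = 203.9/0.26 = 784.2308.
With fpc, (1 − n/N)·s²/n ≤ D requires n ≥ n₀/(1 + n₀/N) = 784.2308/(1 + 784.2308/33339) = 766.2074.
Rounding up, n = 767.

767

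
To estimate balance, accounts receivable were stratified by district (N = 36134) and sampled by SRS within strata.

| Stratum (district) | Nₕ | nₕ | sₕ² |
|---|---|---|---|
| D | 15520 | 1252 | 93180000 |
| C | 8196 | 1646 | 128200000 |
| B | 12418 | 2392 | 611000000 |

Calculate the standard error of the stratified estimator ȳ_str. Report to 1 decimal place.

200.5

Var(ȳ_str) = Σₕ Wₕ²(1 − fₕ)sₕ²/nₕ with Wₕ = Nₕ/N, N = 36134.
D: Wₕ = 0.42951237; term = 0.42951237²·(1 − 0.08067010)·93180000/1252 = 12622.376.
C: Wₕ = 0.22682238; term = 0.22682238²·(1 − 0.20082967)·128200000/1646 = 3202.3542.
B: Wₕ = 0.34366525; term = 0.34366525²·(1 − 0.19262361)·611000000/2392 = 24357.197.
Sum = 40181.927.
SE = √(40181.927) = 200.5.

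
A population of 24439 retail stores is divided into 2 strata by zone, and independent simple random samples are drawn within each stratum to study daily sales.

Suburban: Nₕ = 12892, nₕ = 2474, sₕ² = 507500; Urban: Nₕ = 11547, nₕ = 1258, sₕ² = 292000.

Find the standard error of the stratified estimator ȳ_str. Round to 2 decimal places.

9.61

Var(ȳ_str) = Σₕ Wₕ²(1 − fₕ)sₕ²/nₕ with Wₕ = Nₕ/N, N = 24439.
Suburban: Wₕ = 0.52751749; term = 0.52751749²·(1 − 0.19190195)·507500/2474 = 46.12901.
Urban: Wₕ = 0.47248251; term = 0.47248251²·(1 − 0.10894605)·292000/1258 = 46.171893.
Sum = 92.300903.
SE = √(92.300903) = 9.61.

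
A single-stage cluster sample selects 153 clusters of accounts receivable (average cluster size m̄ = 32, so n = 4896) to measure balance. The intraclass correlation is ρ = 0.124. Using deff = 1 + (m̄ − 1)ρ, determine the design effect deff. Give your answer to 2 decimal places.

4.84

deff = 1 + (32 − 1)·0.124 = 1 + 3.844 = 4.844.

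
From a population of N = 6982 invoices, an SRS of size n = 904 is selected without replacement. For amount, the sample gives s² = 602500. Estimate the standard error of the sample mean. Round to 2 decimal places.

Under SRS without replacement, Var(ȳ) = (1 − f)·s²/n with f = n/N = 904/6982 = 0.12947579.
Var(ȳ) = (1 − 0.12947579)·602500/904 = 0.87052421·666.4823 = 580.18898.
SE(ȳ) = √(580.18898) = 24.09.

24.09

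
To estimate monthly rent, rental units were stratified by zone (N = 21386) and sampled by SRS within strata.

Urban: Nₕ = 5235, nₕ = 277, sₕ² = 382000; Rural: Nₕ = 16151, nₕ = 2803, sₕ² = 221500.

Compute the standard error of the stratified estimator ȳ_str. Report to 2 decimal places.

Var(ȳ_str) = Σₕ Wₕ²(1 − fₕ)sₕ²/nₕ with Wₕ = Nₕ/N, N = 21386.
Urban: Wₕ = 0.24478631; term = 0.24478631²·(1 − 0.05291309)·382000/277 = 78.261412.
Rural: Wₕ = 0.75521369; term = 0.75521369²·(1 − 0.17354963)·221500/2803 = 37.248357.
Sum = 115.50977.
SE = √(115.50977) = 10.75.

10.75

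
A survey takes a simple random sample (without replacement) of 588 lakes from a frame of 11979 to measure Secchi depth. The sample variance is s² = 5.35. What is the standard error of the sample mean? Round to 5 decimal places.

Under SRS without replacement, Var(ȳ) = (1 − f)·s²/n with f = n/N = 588/11979 = 0.04908590.
Var(ȳ) = (1 − 0.04908590)·5.35/588 = 0.95091410·0.0090986395 = 0.0086520245.
SE(ȳ) = √(0.0086520245) = 0.09302.

0.09302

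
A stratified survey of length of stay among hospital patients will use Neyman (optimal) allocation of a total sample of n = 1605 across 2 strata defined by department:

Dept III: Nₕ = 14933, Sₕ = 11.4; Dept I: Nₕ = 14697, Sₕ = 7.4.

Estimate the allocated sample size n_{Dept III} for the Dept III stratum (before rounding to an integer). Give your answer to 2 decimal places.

Neyman allocation: nₕ = n·NₕSₕ / Σⱼ NⱼSⱼ.
Σ NⱼSⱼ = 14933·11.4 + 14697·7.4 = 278994.
n_{Dept III} = 1605·14933·11.4 / 278994 = 979.34.

979.34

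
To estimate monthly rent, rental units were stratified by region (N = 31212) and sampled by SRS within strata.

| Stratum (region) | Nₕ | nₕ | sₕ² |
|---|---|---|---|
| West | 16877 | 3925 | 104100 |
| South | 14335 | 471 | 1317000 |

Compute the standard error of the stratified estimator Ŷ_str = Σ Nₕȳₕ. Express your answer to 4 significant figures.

Var(Ŷ_str) = Σₕ Nₕ²(1 − fₕ)sₕ²/nₕ.
West: 16877²·(1 − 3925/16877)·104100/3925 = 5.797532 × 10^9.
South: 14335²·(1 − 471/14335)·1317000/471 = 5.5571371 × 10^11.
Sum = 5.6151124 × 10^11.
SE = √(5.6151124 × 10^11) = 749300.

749300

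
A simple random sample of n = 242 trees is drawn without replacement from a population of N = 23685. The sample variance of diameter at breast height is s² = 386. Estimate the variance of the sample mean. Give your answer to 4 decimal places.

Under SRS without replacement, Var(ȳ) = (1 − f)·s²/n with f = n/N = 242/23685 = 0.01021744.
Var(ȳ) = (1 − 0.01021744)·386/242 = 0.98978256·1.5950413 = 1.5787441.

1.5787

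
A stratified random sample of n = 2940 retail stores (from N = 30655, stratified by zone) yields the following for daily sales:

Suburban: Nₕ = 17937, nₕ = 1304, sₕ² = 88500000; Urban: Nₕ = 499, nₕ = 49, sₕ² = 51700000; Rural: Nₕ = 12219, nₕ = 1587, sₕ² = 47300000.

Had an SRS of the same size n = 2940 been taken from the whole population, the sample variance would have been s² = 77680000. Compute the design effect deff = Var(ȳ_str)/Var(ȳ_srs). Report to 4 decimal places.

Var(ȳ_str) = Σ Wₕ²(1−fₕ)sₕ²/nₕ with Wₕ = Nₕ/30655:
  Suburban: (17937/30655)²·(1−1304/17937)·88500000/1304 = 21546.832
  Urban: (499/30655)²·(1−49/499)·51700000/49 = 252.1186
  Rural: (12219/30655)²·(1−1587/12219)·47300000/1587 = 4120.3319
  → Var(ȳ_str) = 25919.283.
Var(ȳ_srs) = (1 − 2940/30655)·77680000/2940 = 23887.761.
deff = 25919.283 / 23887.761 = 1.0850.

1.0850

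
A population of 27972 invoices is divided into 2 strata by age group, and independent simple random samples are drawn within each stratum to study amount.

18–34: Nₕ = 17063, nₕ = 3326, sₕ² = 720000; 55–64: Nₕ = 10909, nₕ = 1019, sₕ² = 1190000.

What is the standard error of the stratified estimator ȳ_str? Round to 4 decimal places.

Var(ȳ_str) = Σₕ Wₕ²(1 − fₕ)sₕ²/nₕ with Wₕ = Nₕ/N, N = 27972.
18–34: Wₕ = 0.61000286; term = 0.61000286²·(1 − 0.19492469)·720000/3326 = 64.850078.
55–64: Wₕ = 0.38999714; term = 0.38999714²·(1 − 0.09340911)·1190000/1019 = 161.03007.
Sum = 225.88015.
SE = √(225.88015) = 15.0293.

15.0293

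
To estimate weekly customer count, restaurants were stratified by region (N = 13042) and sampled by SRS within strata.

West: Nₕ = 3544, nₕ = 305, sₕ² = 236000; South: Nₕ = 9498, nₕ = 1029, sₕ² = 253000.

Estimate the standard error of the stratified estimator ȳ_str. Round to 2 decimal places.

Var(ȳ_str) = Σₕ Wₕ²(1 − fₕ)sₕ²/nₕ with Wₕ = Nₕ/N, N = 13042.
West: Wₕ = 0.27173746; term = 0.27173746²·(1 − 0.08606095)·236000/305 = 52.218986.
South: Wₕ = 0.72826254; term = 0.72826254²·(1 − 0.10833860)·253000/1029 = 116.27358.
Sum = 168.49257.
SE = √(168.49257) = 12.98.

12.98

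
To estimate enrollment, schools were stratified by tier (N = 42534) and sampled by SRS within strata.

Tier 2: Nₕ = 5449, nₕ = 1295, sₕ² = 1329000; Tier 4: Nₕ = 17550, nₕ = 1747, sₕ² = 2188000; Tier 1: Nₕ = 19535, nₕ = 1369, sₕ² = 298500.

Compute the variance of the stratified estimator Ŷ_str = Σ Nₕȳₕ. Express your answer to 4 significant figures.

4.480 × 10^11

Var(Ŷ_str) = Σₕ Nₕ²(1 − fₕ)sₕ²/nₕ.
Tier 2: 5449²·(1 − 1295/5449)·1329000/1295 = 2.3229428 × 10^10.
Tier 4: 17550²·(1 − 1747/17550)·2188000/1747 = 3.4735302 × 10^11.
Tier 1: 19535²·(1 − 1369/19535)·298500/1369 = 7.7377307 × 10^10.
Sum = 4.4795976 × 10^11.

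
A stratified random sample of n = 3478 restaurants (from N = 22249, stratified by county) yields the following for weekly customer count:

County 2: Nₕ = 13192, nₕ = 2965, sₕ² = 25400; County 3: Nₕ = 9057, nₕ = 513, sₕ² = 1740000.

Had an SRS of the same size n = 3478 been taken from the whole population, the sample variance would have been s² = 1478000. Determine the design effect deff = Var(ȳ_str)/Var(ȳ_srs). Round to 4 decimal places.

Var(ȳ_str) = Σ Wₕ²(1−fₕ)sₕ²/nₕ with Wₕ = Nₕ/22249:
  County 2: (13192/22249)²·(1−2965/13192)·25400/2965 = 2.3347852
  County 3: (9057/22249)²·(1−513/9057)·1740000/513 = 530.22048
  → Var(ȳ_str) = 532.55527.
Var(ȳ_srs) = (1 − 3478/22249)·1478000/3478 = 358.52692.
deff = 532.55527 / 358.52692 = 1.4854.

1.4854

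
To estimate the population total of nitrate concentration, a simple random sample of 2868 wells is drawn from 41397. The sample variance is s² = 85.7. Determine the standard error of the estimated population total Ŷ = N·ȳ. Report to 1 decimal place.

Var(Ŷ) = N²·Var(ȳ) = N²·(1 − n/N)·s²/n.
f = 2868/41397 = 0.06928038; Var(ȳ) = 0.93071962·85.7/2868 = 0.027811252.
Var(Ŷ) = 41397² · 0.027811252 = 4.7660465 × 10^7.
SE(Ŷ) = √(4.7660465 × 10^7) = 6903.7.

6903.7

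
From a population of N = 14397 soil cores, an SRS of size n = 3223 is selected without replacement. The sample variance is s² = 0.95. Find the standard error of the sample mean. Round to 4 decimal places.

0.0151

Under SRS without replacement, Var(ȳ) = (1 − f)·s²/n with f = n/N = 3223/14397 = 0.22386608.
Var(ȳ) = (1 − 0.22386608)·0.95/3223 = 0.77613392·2.9475644 × 10^-4 = 2.2877047 × 10^-4.
SE(ȳ) = √(2.2877047 × 10^-4) = 0.0151.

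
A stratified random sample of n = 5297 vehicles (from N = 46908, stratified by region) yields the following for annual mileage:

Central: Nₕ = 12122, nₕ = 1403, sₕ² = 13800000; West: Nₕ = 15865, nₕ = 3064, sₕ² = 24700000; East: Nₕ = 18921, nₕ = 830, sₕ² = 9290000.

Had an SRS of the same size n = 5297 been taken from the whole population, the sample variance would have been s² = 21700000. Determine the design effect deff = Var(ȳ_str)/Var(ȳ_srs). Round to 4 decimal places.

Var(ȳ_str) = Σ Wₕ²(1−fₕ)sₕ²/nₕ with Wₕ = Nₕ/46908:
  Central: (12122/46908)²·(1−1403/12122)·13800000/1403 = 580.83949
  West: (15865/46908)²·(1−3064/15865)·24700000/3064 = 744.04351
  East: (18921/46908)²·(1−830/18921)·9290000/830 = 1741.2072
  → Var(ȳ_str) = 3066.0902.
Var(ȳ_srs) = (1 − 5297/46908)·21700000/5297 = 3634.0508.
deff = 3066.0902 / 3634.0508 = 0.8437.

0.8437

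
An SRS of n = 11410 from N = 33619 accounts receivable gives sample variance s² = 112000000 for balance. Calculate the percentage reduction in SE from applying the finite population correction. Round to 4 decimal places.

18.7222

f = n/N = 11410/33619 = 0.33939142.
SE_no-fpc = √(s²/n) = 99.075481; SE_fpc = √((1−f)s²/n) = 80.526402.
Ratio = √(1−f) = 0.81277831. Reduction = 100·(1 − 0.81277831) = 18.7222%.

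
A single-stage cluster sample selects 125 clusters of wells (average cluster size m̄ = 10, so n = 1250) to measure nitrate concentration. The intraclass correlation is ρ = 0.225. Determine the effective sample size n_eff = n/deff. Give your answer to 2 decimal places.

413.22

deff = 1 + (10 − 1)·0.225 = 1 + 2.025 = 3.025.
n_eff = 1250 / 3.025 = 413.22.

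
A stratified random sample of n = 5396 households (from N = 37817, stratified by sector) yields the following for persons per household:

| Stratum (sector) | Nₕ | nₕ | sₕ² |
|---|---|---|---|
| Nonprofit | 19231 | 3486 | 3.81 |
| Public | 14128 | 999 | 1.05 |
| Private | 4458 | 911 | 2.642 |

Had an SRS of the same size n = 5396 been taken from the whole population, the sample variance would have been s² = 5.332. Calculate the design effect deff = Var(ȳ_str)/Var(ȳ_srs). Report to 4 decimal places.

Var(ȳ_str) = Σ Wₕ²(1−fₕ)sₕ²/nₕ with Wₕ = Nₕ/37817:
  Nonprofit: (19231/37817)²·(1−3486/19231)·3.81/3486 = 2.3140246 × 10^-4
  Public: (14128/37817)²·(1−999/14128)·1.05/999 = 1.3632076 × 10^-4
  Private: (4458/37817)²·(1−911/4458)·2.642/911 = 3.206576 × 10^-5
  → Var(ȳ_str) = 3.9978898 × 10^-4.
Var(ȳ_srs) = (1 − 5396/37817)·5.332/5396 = 8.4714457 × 10^-4.
deff = (3.9978898 × 10^-4) / (8.4714457 × 10^-4) = 0.4719.

0.4719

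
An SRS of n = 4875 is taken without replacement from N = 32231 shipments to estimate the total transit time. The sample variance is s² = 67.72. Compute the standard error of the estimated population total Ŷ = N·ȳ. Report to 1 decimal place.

3499.7

Var(Ŷ) = N²·Var(ȳ) = N²·(1 − n/N)·s²/n.
f = 4875/32231 = 0.15125190; Var(ȳ) = 0.84874810·67.72/4875 = 0.011790199.
Var(Ŷ) = 32231² · 0.011790199 = 1.2248099 × 10^7.
SE(Ŷ) = √(1.2248099 × 10^7) = 3499.7.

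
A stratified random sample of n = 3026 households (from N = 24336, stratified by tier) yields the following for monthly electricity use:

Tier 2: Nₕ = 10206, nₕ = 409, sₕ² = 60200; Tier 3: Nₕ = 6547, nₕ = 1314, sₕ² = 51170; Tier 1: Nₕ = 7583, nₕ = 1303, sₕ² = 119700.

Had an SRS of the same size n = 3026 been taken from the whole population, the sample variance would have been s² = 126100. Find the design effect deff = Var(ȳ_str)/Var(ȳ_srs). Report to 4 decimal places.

0.9452

Var(ȳ_str) = Σ Wₕ²(1−fₕ)sₕ²/nₕ with Wₕ = Nₕ/24336:
  Tier 2: (10206/24336)²·(1−409/10206)·60200/409 = 24.849832
  Tier 3: (6547/24336)²·(1−1314/6547)·51170/1314 = 2.252759
  Tier 1: (7583/24336)²·(1−1303/7583)·119700/1303 = 7.3867269
  → Var(ȳ_str) = 34.489318.
Var(ȳ_srs) = (1 − 3026/24336)·126100/3026 = 36.490551.
deff = 34.489318 / 36.490551 = 0.9452.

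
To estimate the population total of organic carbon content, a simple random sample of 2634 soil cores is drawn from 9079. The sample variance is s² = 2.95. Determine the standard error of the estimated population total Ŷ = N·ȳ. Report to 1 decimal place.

Var(Ŷ) = N²·Var(ȳ) = N²·(1 − n/N)·s²/n.
f = 2634/9079 = 0.29012006; Var(ȳ) = 0.70987994·2.95/2634 = 7.9504398 × 10^-4.
Var(Ŷ) = 9079² · (7.9504398 × 10^-4) = 65534.077.
SE(Ŷ) = √(65534.077) = 256.0.

256.0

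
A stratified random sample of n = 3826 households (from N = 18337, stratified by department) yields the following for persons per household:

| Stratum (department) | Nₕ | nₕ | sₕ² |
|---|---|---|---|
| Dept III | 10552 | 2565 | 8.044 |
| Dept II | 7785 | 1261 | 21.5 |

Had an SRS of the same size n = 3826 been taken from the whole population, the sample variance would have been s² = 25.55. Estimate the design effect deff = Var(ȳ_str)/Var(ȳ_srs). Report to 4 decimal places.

0.6361

Var(ȳ_str) = Σ Wₕ²(1−fₕ)sₕ²/nₕ with Wₕ = Nₕ/18337:
  Dept III: (10552/18337)²·(1−2565/10552)·8.044/2565 = 7.8604352 × 10^-4
  Dept II: (7785/18337)²·(1−1261/7785)·21.5/1261 = 0.0025753685
  → Var(ȳ_str) = 0.003361412.
Var(ȳ_srs) = (1 − 3826/18337)·25.55/3826 = 0.005284635.
deff = 0.003361412 / 0.005284635 = 0.6361.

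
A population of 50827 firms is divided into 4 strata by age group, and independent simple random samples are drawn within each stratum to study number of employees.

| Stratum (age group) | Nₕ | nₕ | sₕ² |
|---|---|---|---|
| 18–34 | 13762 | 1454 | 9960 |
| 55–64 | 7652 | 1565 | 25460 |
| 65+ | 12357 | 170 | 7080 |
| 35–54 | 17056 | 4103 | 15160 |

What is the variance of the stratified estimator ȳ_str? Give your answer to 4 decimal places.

3.4862

Var(ȳ_str) = Σₕ Wₕ²(1 − fₕ)sₕ²/nₕ with Wₕ = Nₕ/N, N = 50827.
18–34: Wₕ = 0.27076160; term = 0.27076160²·(1 − 0.10565325)·9960/1454 = 0.44913306.
55–64: Wₕ = 0.15054990; term = 0.15054990²·(1 − 0.20452169)·25460/1565 = 0.29331439.
65+: Wₕ = 0.24311881; term = 0.24311881²·(1 − 0.01375738)·7080/170 = 2.4277571.
35–54: Wₕ = 0.33556968; term = 0.33556968²·(1 − 0.24056051)·15160/4103 = 0.31597759.
Sum = 3.4861821.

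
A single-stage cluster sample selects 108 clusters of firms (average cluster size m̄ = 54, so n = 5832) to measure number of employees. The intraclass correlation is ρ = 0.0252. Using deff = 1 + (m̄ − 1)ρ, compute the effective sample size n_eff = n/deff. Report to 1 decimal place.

2497.0

deff = 1 + (54 − 1)·0.0252 = 1 + 1.3356 = 2.3356.
n_eff = 5832 / 2.3356 = 2497.0.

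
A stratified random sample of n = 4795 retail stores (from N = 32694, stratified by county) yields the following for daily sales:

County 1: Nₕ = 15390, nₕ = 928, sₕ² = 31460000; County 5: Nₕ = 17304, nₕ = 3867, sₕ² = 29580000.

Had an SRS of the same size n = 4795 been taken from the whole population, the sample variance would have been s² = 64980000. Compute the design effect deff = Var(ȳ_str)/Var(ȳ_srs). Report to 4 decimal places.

0.7543

Var(ȳ_str) = Σ Wₕ²(1−fₕ)sₕ²/nₕ with Wₕ = Nₕ/32694:
  County 1: (15390/32694)²·(1−928/15390)·31460000/928 = 7058.9743
  County 5: (17304/32694)²·(1−3867/17304)·29580000/3867 = 1663.9363
  → Var(ȳ_str) = 8722.9106.
Var(ȳ_srs) = (1 − 4795/32694)·64980000/4795 = 11564.096.
deff = 8722.9106 / 11564.096 = 0.7543.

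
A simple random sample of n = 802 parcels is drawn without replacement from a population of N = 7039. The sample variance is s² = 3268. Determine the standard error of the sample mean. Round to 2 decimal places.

Under SRS without replacement, Var(ȳ) = (1 − f)·s²/n with f = n/N = 802/7039 = 0.11393664.
Var(ȳ) = (1 − 0.11393664)·3268/802 = 0.88606336·4.074813 = 3.6105425.
SE(ȳ) = √(3.6105425) = 1.90.

1.90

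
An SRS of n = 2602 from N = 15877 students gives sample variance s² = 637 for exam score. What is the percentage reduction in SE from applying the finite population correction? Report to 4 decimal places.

f = n/N = 2602/15877 = 0.16388486.
SE_no-fpc = √(s²/n) = 0.49478448; SE_fpc = √((1−f)s²/n) = 0.45242762.
Ratio = √(1−f) = 0.91439332. Reduction = 100·(1 − 0.91439332) = 8.5607%.

8.5607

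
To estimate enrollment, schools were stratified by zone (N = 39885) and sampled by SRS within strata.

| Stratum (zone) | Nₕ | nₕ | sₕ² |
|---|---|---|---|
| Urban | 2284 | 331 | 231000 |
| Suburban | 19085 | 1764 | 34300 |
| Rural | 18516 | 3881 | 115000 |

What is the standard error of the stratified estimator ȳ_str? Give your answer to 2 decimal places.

3.32

Var(ȳ_str) = Σₕ Wₕ²(1 − fₕ)sₕ²/nₕ with Wₕ = Nₕ/N, N = 39885.
Urban: Wₕ = 0.05726464; term = 0.05726464²·(1 − 0.14492119)·231000/331 = 1.9568752.
Suburban: Wₕ = 0.47850069; term = 0.47850069²·(1 − 0.09242861)·34300/1764 = 4.0405592.
Rural: Wₕ = 0.46423467; term = 0.46423467²·(1 − 0.20960251)·115000/3881 = 5.0474835.
Sum = 11.044918.
SE = √(11.044918) = 3.32.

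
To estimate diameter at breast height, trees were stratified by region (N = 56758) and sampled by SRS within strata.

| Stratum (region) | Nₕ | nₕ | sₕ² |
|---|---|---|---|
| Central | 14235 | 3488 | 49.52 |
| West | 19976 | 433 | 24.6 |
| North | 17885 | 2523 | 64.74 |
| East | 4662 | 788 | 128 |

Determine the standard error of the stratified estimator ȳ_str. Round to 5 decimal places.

Var(ȳ_str) = Σₕ Wₕ²(1 − fₕ)sₕ²/nₕ with Wₕ = Nₕ/N, N = 56758.
Central: Wₕ = 0.25080165; term = 0.25080165²·(1 − 0.24502986)·49.52/3488 = 6.7420926 × 10^-4.
West: Wₕ = 0.35195039; term = 0.35195039²·(1 − 0.02167601)·24.6/433 = 0.0068848234.
North: Wₕ = 0.31510976; term = 0.31510976²·(1 − 0.14106793)·64.74/2523 = 0.0021884568.
East: Wₕ = 0.08213820; term = 0.08213820²·(1 − 0.16902617)·128/788 = 9.1067092 × 10^-4.
Sum = 0.01065816.
SE = √(0.01065816) = 0.10324.

0.10324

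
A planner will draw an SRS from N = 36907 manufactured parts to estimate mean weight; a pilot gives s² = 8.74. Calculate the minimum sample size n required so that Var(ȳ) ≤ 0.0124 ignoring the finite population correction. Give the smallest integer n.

705

Without fpc, n₀ = s²/D = 8.74/0.0124 = 704.8387.
Rounding up, n = 705.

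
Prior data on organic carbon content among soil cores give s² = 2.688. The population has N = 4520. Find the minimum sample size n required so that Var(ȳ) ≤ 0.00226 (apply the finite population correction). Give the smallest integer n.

942

Without fpc, n₀ = s²/D = 2.688/0.00226 = 1189.3805.
With fpc, (1 − n/N)·s²/n ≤ D requires n ≥ n₀/(1 + n₀/N) = 1189.3805/(1 + 1189.3805/4520) = 941.6083.
Rounding up, n = 942.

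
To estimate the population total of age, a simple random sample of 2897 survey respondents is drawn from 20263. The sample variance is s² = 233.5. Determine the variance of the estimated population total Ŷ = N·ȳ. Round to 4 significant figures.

2.836 × 10^7

Var(Ŷ) = N²·Var(ȳ) = N²·(1 − n/N)·s²/n.
f = 2897/20263 = 0.14296995; Var(ȳ) = 0.85703005·233.5/2897 = 0.069077155.
Var(Ŷ) = 20263² · 0.069077155 = 2.8362332 × 10^7.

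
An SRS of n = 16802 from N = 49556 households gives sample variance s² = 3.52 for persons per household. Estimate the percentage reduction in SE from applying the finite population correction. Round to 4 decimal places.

18.7012

f = n/N = 16802/49556 = 0.33905077.
SE_no-fpc = √(s²/n) = 0.014474076; SE_fpc = √((1−f)s²/n) = 0.011767248.
Ratio = √(1−f) = 0.81298784. Reduction = 100·(1 − 0.81298784) = 18.7012%.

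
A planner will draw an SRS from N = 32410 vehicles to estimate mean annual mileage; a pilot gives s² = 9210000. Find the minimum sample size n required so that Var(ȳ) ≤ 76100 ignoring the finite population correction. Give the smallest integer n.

Without fpc, n₀ = s²/D = 9210000/76100 = 121.0250.
Rounding up, n = 122.

122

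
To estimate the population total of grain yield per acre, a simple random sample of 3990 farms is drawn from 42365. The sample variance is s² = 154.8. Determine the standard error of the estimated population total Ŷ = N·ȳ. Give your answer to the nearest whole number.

Var(Ŷ) = N²·Var(ȳ) = N²·(1 − n/N)·s²/n.
f = 3990/42365 = 0.09418152; Var(ȳ) = 0.90581848·154.8/3990 = 0.035143033.
Var(Ŷ) = 42365² · 0.035143033 = 6.3074478 × 10^7.
SE(Ŷ) = √(6.3074478 × 10^7) = 7942.

7942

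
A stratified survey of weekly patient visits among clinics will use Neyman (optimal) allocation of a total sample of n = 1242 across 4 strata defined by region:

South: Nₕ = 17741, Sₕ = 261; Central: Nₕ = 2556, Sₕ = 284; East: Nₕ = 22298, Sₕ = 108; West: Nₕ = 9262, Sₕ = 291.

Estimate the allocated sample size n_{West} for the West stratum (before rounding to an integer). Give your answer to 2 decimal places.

Neyman allocation: nₕ = n·NₕSₕ / Σⱼ NⱼSⱼ.
Σ NⱼSⱼ = 17741·261 + 2556·284 + 22298·108 + 9262·291 = 1.0459731 × 10^7.
n_{West} = 1242·9262·291 / (1.0459731 × 10^7) = 320.04.

320.04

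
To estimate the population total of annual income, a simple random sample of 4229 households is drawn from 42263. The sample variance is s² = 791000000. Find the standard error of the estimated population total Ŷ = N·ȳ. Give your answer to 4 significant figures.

Var(Ŷ) = N²·Var(ȳ) = N²·(1 − n/N)·s²/n.
f = 4229/42263 = 0.10006389; Var(ȳ) = 0.89993611·791000000/4229 = 168325.72.
Var(Ŷ) = 42263² · 168325.72 = 3.0065686 × 10^14.
SE(Ŷ) = √(3.0065686 × 10^14) = 1.734 × 10^7.

1.734 × 10^7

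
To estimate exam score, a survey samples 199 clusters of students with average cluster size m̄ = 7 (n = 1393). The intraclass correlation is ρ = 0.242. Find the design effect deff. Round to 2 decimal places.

deff = 1 + (7 − 1)·0.242 = 1 + 1.452 = 2.452.

2.45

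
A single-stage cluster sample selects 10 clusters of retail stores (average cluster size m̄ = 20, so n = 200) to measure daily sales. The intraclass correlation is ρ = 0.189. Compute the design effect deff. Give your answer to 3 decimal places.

deff = 1 + (20 − 1)·0.189 = 1 + 3.591 = 4.591.

4.591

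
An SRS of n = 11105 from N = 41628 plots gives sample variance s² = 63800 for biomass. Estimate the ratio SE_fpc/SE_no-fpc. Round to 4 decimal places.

0.8563

f = n/N = 11105/41628 = 0.26676756.
SE_no-fpc = √(s²/n) = 2.3969063; SE_fpc = √((1−f)s²/n) = 2.0524467.
Ratio = √(1−f) = 0.85628993.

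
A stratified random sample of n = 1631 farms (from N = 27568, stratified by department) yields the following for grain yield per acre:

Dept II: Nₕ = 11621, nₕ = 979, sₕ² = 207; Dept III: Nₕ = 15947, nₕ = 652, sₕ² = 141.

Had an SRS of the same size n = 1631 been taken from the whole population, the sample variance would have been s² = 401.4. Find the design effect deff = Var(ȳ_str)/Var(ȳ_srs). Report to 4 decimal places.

Var(ȳ_str) = Σ Wₕ²(1−fₕ)sₕ²/nₕ with Wₕ = Nₕ/27568:
  Dept II: (11621/27568)²·(1−979/11621)·207/979 = 0.034406769
  Dept III: (15947/27568)²·(1−652/15947)·141/652 = 0.069404794
  → Var(ȳ_str) = 0.10381156.
Var(ȳ_srs) = (1 − 1631/27568)·401.4/1631 = 0.23154632.
deff = 0.10381156 / 0.23154632 = 0.4483.

0.4483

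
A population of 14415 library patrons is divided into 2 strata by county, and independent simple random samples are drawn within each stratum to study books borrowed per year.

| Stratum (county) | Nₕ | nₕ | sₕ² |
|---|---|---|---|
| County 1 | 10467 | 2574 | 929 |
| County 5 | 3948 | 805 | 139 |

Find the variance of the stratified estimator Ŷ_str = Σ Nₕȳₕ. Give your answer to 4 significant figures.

Var(Ŷ_str) = Σₕ Nₕ²(1 − fₕ)sₕ²/nₕ.
County 1: 10467²·(1 − 2574/10467)·929/2574 = 2.9817519 × 10^7.
County 5: 3948²·(1 − 805/3948)·139/805 = 2.1425968 × 10^6.
Sum = 3.1960116 × 10^7.

3.196 × 10^7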